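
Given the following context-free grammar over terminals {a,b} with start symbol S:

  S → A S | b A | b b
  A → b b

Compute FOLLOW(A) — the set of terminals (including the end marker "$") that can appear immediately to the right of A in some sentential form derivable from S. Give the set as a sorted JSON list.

FIRST sets, iterate to fixpoint:
pass 1:
  A via A→b b: +{b}
  S via S→A S: +{b}
  S: {b}  A: {b}
pass 2: — fixpoint
  S: {b}  A: {b}

FOLLOW iteration:
FOLLOW(S) := {$}
iter 1:
  S→A S: FOLLOW(A) ⊇ FIRST(S) = {b}; new: +{b}
  S→b A: FOLLOW(A) ⊇ FOLLOW(S) ⊇ {$}; new: +{$}
  S: {$}  A: {$,b}
iter 2: — fixpoint
  S: {$}  A: {$,b}

FOLLOW(A) = ["$", "b"]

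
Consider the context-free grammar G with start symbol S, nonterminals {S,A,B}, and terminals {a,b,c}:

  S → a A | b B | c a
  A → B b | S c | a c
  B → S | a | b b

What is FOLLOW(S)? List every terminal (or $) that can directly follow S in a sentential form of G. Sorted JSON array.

Compute FIRST by fixpoint:
iter 1:
  A via A→a c: +{a}
  B via B→a: +{a}
  B via B→b b: +{b}
  S via S→a A: +{a}
  S via S→b B: +{b}
  S via S→c a: +{c}
  S: {a,b,c}  A: {a}  B: {a,b}
iter 2:
  A via A→B b: +{b}
  A via A→S c: +{c}
  B via B→S: +{c}
  S: {a,b,c}  A: {a,b,c}  B: {a,b,c}
iter 3: (no change)
  S: {a,b,c}  A: {a,b,c}  B: {a,b,c}

FOLLOW iteration:
initialize: $ ∈ FOLLOW(S)
round 1:
  A→B b: FOLLOW(B) ⊇ FIRST(b) = {b}; new: +{b}
  A→S c: FOLLOW(S) ⊇ FIRST(c) = {c}; new: +{c}
  B→S: FOLLOW(S) ⊇ FOLLOW(B) ⊇ {b}; new: +{b}
  S→a A: FOLLOW(A) ⊇ FOLLOW(S) ⊇ {$,b,c}; new: +{$,b,c}
  S→b B: FOLLOW(B) ⊇ FOLLOW(S) ⊇ {$,b,c}; new: +{$,c}
  S: {$,b,c}  A: {$,b,c}  B: {$,b,c}
round 2: — fixpoint
  S: {$,b,c}  A: {$,b,c}  B: {$,b,c}

FOLLOW(S) = ["$", "b", "c"]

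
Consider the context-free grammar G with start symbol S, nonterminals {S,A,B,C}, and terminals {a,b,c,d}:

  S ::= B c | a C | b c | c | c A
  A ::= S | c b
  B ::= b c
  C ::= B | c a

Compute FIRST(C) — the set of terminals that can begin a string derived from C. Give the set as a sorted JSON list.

FIRST sets, iterate to fixpoint:
iter 1:
  A via A→c b: +{c}
  B via B→b c: +{b}
  C via C→B: +{b}
  C via C→c a: +{c}
  S via S→B c: +{b}
  S via S→a C: +{a}
  S via S→c: +{c}
  FIRST[S]={a,b,c}  FIRST[A]={c}  FIRST[B]={b}  FIRST[C]={b,c}
iter 2:
  A via A→S: +{a,b}
  FIRST[S]={a,b,c}  FIRST[A]={a,b,c}  FIRST[B]={b}  FIRST[C]={b,c}
iter 3: — fixpoint
  FIRST[S]={a,b,c}  FIRST[A]={a,b,c}  FIRST[B]={b}  FIRST[C]={b,c}

FIRST(C) = ["b", "c"]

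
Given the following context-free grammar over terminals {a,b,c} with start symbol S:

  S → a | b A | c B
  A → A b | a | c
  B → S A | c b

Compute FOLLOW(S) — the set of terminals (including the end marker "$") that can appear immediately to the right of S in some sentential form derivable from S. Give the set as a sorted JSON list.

FIRST iteration:
pass 1:
  A via A→a: +{a}
  A via A→c: +{c}
  B via B→c b: +{c}
  S via S→a: +{a}
  S via S→b A: +{b}
  S via S→c B: +{c}
  FIRST(S)={a,b,c}  FIRST(A)={a,c}  FIRST(B)={c}
pass 2:
  B via B→S A: +{a,b}
  FIRST(S)={a,b,c}  FIRST(A)={a,c}  FIRST(B)={a,b,c}
pass 3: (stable)
  FIRST(S)={a,b,c}  FIRST(A)={a,c}  FIRST(B)={a,b,c}

FOLLOW iteration:
FOLLOW(S) := {$}
round 1:
  A→A b: FOLLOW(A) ⊇ FIRST(b) = {b}; new: +{b}
  B→S A: FOLLOW(S) ⊇ FIRST(A) = {a,c}; new: +{a,c}
  S→b A: FOLLOW(A) ⊇ FOLLOW(S) ⊇ {$,a,c}; new: +{$,a,c}
  S→c B: FOLLOW(B) ⊇ FOLLOW(S) ⊇ {$,a,c}; new: +{$,a,c}
  S: {$,a,c}  A: {$,a,b,c}  B: {$,a,c}
round 2: (no change)
  S: {$,a,c}  A: {$,a,b,c}  B: {$,a,c}

FOLLOW(S) = ["$", "a", "c"]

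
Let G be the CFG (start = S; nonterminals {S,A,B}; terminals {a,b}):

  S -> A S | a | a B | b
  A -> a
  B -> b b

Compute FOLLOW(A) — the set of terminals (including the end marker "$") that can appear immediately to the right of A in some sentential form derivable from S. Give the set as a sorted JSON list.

FIRST sets, iterate to fixpoint:
[1]
  A via A→a: +{a}
  B via B→b b: +{b}
  S via S→A S: +{a}
  S via S→b: +{b}
  S: {a,b}  A: {a}  B: {b}
[2] (stable)
  S: {a,b}  A: {a}  B: {b}

FOLLOW sets:
FOLLOW(S) := {$}
[1]
  S→A S: FOLLOW(A) ⊇ FIRST(S) = {a,b}; new: +{a,b}
  S→a B: FOLLOW(B) ⊇ FOLLOW(S) ⊇ {$}; new: +{$}
  FOLLOW(S)={$}  FOLLOW(A)={a,b}  FOLLOW(B)={$}
[2] done
  FOLLOW(S)={$}  FOLLOW(A)={a,b}  FOLLOW(B)={$}

FOLLOW(A) = ["a", "b"]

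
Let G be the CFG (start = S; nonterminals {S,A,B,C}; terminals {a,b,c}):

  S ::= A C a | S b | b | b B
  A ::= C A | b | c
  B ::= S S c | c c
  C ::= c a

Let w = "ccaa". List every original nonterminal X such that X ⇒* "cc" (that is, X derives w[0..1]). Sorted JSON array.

Convert to CNF:
  S -> A X4 | S T2 | T2 B | b
  A -> C A | b | c
  B -> S X3 | T0 T0
  C -> T0 T1
  T0 -> c
  T1 -> a
  T2 -> b
  X3 -> S T0
  X4 -> C T1

CYK fill — only the sub-triangle for w[0..1]:
  cell(0,0) c: {A,T0}  orig:{A}
  cell(1,1) c: {A,T0}  orig:{A}
  cell(0,1) cc: {B}

Original NTs in T[0,1] deriving "cc": ["B"]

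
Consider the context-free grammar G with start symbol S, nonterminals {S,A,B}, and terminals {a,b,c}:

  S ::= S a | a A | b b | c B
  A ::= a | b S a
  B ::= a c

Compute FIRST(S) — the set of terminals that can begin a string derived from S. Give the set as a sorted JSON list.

FIRST iteration:
[1]
  A via A→a: +{a}
  A via A→b S a: +{b}
  B via B→a c: +{a}
  S via S→a A: +{a}
  S via S→b b: +{b}
  S via S→c B: +{c}
  FIRST(S)={a,b,c}  FIRST(A)={a,b}  FIRST(B)={a}
[2] done
  FIRST(S)={a,b,c}  FIRST(A)={a,b}  FIRST(B)={a}

FIRST(S) = ["a", "b", "c"]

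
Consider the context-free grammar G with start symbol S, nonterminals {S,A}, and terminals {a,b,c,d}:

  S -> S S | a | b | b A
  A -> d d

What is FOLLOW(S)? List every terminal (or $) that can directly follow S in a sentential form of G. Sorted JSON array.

FIRST sets, iterate to fixpoint:
[1]
  A via A→d d: +{d}
  S via S→a: +{a}
  S via S→b: +{b}
  FIRST(S)={a,b}  FIRST(A)={d}
[2] (no change)
  FIRST(S)={a,b}  FIRST(A)={d}

FOLLOW sets:
initialize: $ ∈ FOLLOW(S)
iter 1:
  S→S S: FOLLOW(S) ⊇ FIRST(S) = {a,b}; new: +{a,b}
  S→b A: FOLLOW(A) ⊇ FOLLOW(S) ⊇ {$,a,b}; new: +{$,a,b}
  S: {$,a,b}  A: {$,a,b}
iter 2: — fixpoint
  S: {$,a,b}  A: {$,a,b}

FOLLOW(S) = ["$", "a", "b"]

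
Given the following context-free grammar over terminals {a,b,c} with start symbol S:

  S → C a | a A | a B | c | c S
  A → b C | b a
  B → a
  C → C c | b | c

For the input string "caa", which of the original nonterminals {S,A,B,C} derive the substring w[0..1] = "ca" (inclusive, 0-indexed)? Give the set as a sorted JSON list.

Convert to CNF:
  S -> C T1 | T1 A | T1 B | T2 S | c
  A -> T0 C | T0 T1
  B -> a
  C -> C T2 | b | c
  T0 -> b
  T1 -> a
  T2 -> c

CYK table (by increasing span) — only the sub-triangle for w[0..1]:
  T[0,0] 'c' = {C,S,T2}  orig:{C,S}
  T[1,1] 'a' = {B,T1}  orig:{B}
  T[0,1] 'ca' = {S}

Original NTs in T[0,1] deriving "ca": ["S"]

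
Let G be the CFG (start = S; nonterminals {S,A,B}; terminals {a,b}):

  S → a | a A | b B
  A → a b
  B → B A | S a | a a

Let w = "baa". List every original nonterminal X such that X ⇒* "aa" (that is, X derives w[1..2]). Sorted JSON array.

CNF form of G:
  S -> T0 A | T1 B | a
  A -> T0 T1
  B -> B A | S T0 | T0 T0
  T0 -> a
  T1 -> b

Fill CYK table bottom-up — only the sub-triangle for w[1..2]:
  cell(1,1) a: {S,T0}  orig:{S}
  cell(2,2) a: {S,T0}  orig:{S}
  cell(1,2) aa: {B}

Original NTs in T[1,2] deriving "aa": ["B"]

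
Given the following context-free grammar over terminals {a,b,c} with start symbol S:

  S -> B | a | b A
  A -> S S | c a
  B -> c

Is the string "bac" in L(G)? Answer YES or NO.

CNF form of G:
  S -> T2 A | a | c
  A -> S S | T0 T1
  B -> c
  T0 -> c
  T1 -> a
  T2 -> b

CYK table (by increasing span):
  T[0,0] 'b' = {T2}  orig:{}
  T[1,1] 'a' = {S,T1}  orig:{S}
  T[2,2] 'c' = {B,S,T0}  orig:{B,S}
  T[0,1] 'ba' = ∅
  T[1,2] 'ac' = {A}
  T[0,2] 'bac' = {S}

S ∈ T[0,2] ⇒ YES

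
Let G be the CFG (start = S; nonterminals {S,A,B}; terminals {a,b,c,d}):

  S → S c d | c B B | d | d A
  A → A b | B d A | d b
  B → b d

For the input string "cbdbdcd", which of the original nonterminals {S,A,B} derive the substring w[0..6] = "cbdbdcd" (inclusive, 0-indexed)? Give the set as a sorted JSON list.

CNF form of G:
  S -> S X4 | T1 A | T2 X5 | d
  A -> A T0 | B X3 | T1 T0
  B -> T0 T1
  T0 -> b
  T1 -> d
  T2 -> c
  X3 -> T1 A
  X4 -> T2 T1
  X5 -> B B

Fill CYK table bottom-up (cells [i..j] with 0 ≤ i ≤ j ≤ 6 only):
  cell(0,0) c: {T2}  orig:{}
  cell(1,1) b: {T0}  orig:{}
  cell(2,2) d: {S,T1}  orig:{S}
  cell(3,3) b: {T0}  orig:{}
  cell(4,4) d: {S,T1}  orig:{S}
  cell(5,5) c: {T2}  orig:{}
  cell(6,6) d: {S,T1}  orig:{S}
  cell(0,1) cb: ∅
  cell(1,2) bd: {B}
  cell(2,3) db: {A}
  cell(3,4) bd: {B}
  cell(4,5) dc: ∅
  cell(5,6) cd: {X4}  orig:{}
  cell(0,2) cbd: ∅
  cell(1,3) bdb: ∅
  cell(2,4) dbd: ∅
  cell(3,5) bdc: ∅
  cell(4,6) dcd: {S}
  cell(0,3) cbdb: ∅
  cell(1,4) bdbd: {X5}  orig:{}
  cell(2,5) dbdc: ∅
  cell(3,6) bdcd: ∅
  cell(0,4) cbdbd: {S}
  cell(1,5) bdbdc: ∅
  cell(2,6) dbdcd: ∅
  cell(0,5) cbdbdc: ∅
  cell(1,6) bdbdcd: ∅
  cell(0,6) cbdbdcd: {S}

Original NTs in T[0,6] deriving "cbdbdcd": ["S"]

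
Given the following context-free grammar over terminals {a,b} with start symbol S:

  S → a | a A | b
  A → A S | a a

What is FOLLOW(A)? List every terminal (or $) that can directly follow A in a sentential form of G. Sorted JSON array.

FIRST sets, iterate to fixpoint:
round 1:
  A via A→a a: +{a}
  S via S→a: +{a}
  S via S→b: +{b}
  FIRST(S)={a,b}  FIRST(A)={a}
round 2: — fixpoint
  FIRST(S)={a,b}  FIRST(A)={a}

FOLLOW iteration:
FOLLOW(S) := {$}
pass 1:
  A→A S: FOLLOW(A) ⊇ FIRST(S) = {a,b}; new: +{a,b}
  A→A S: FOLLOW(S) ⊇ FOLLOW(A) ⊇ {a,b}; new: +{a,b}
  S→a A: FOLLOW(A) ⊇ FOLLOW(S) ⊇ {$,a,b}; new: +{$}
  FOLLOW[S]={$,a,b}  FOLLOW[A]={$,a,b}
pass 2: — fixpoint
  FOLLOW[S]={$,a,b}  FOLLOW[A]={$,a,b}

FOLLOW(A) = ["$", "a", "b"]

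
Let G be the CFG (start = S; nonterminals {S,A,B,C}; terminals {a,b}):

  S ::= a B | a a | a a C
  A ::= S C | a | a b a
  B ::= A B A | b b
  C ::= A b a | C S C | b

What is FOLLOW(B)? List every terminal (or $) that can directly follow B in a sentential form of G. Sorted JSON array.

FIRST sets, iterate to fixpoint:
pass 1:
  A via A→a: +{a}
  B via B→A B A: +{a}
  B via B→b b: +{b}
  C via C→A b a: +{a}
  C via C→b: +{b}
  S via S→a B: +{a}
  FIRST[S]={a}  FIRST[A]={a}  FIRST[B]={a,b}  FIRST[C]={a,b}
pass 2: — fixpoint
  FIRST[S]={a}  FIRST[A]={a}  FIRST[B]={a,b}  FIRST[C]={a,b}

FOLLOW iteration:
seed FOLLOW(S) with $
iter 1:
  A→S C: FOLLOW(S) ⊇ FIRST(C) = {a,b}; new: +{a,b}
  B→A B A: FOLLOW(A) ⊇ FIRST(B) = {a,b}; new: +{a,b}
  B→A B A: FOLLOW(B) ⊇ FIRST(A) = {a}; new: +{a}
  C→C S C: FOLLOW(C) ⊇ FIRST(S) = {a}; new: +{a}
  S→a B: FOLLOW(B) ⊇ FOLLOW(S) ⊇ {$,a,b}; new: +{$,b}
  S→a a C: FOLLOW(C) ⊇ FOLLOW(S) ⊇ {$,a,b}; new: +{$,b}
  FOLLOW(S)={$,a,b}  FOLLOW(A)={a,b}  FOLLOW(B)={$,a,b}  FOLLOW(C)={$,a,b}
iter 2:
  B→A B A: FOLLOW(A) ⊇ FOLLOW(B) ⊇ {$,a,b}; new: +{$}
  FOLLOW(S)={$,a,b}  FOLLOW(A)={$,a,b}  FOLLOW(B)={$,a,b}  FOLLOW(C)={$,a,b}
iter 3: (stable)
  FOLLOW(S)={$,a,b}  FOLLOW(A)={$,a,b}  FOLLOW(B)={$,a,b}  FOLLOW(C)={$,a,b}

FOLLOW(B) = ["$", "a", "b"]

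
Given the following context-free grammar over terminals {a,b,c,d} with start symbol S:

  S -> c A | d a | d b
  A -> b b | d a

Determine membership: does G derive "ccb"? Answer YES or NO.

Convert to CNF:
  S -> T1 T0 | T1 T2 | T3 A
  A -> T0 T0 | T1 T2
  T0 -> b
  T1 -> d
  T2 -> a
  T3 -> c

Fill CYK table bottom-up:
  cell(0,0) c: {T3}  orig:{}
  cell(1,1) c: {T3}  orig:{}
  cell(2,2) b: {T0}  orig:{}
  cell(0,1) cc: ∅
  cell(1,2) cb: ∅
  cell(0,2) ccb: ∅

S ∉ T[0,2] ⇒ NO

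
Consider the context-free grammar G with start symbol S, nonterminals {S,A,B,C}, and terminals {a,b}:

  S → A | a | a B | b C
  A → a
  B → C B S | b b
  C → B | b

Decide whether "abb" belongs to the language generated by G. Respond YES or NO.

Convert to CNF:
  S -> T0 C | T1 B | a
  A -> a
  B -> C X2 | T0 T0
  C -> C X3 | T0 T0 | b
  T0 -> b
  T1 -> a
  X2 -> B S
  X3 -> B S

CYK fill:
  [0..0]={A,S,T1}  "a"  orig:{A,S}
  [1..1]={C,T0}  "b"  orig:{C}
  [2..2]={C,T0}  "b"  orig:{C}
  [0..1]=∅  "ab"
  [1..2]={B,C,S}  "bb"
  [0..2]={S}  "abb"

S ∈ T[0,2] ⇒ YES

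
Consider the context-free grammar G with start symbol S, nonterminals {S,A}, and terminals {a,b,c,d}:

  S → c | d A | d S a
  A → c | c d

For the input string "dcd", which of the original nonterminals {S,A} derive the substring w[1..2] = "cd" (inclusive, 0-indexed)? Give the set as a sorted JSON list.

Convert to CNF:
  S -> T1 A | T1 X3 | c
  A -> T0 T1 | c
  T0 -> c
  T1 -> d
  T2 -> a
  X3 -> S T2

Fill CYK table bottom-up, restricted to cells inside w[1..2]:
  cell(1,1) c: {A,S,T0}  orig:{A,S}
  cell(2,2) d: {T1}  orig:{}
  cell(1,2) cd: {A}

Original NTs in T[1,2] deriving "cd": ["A"]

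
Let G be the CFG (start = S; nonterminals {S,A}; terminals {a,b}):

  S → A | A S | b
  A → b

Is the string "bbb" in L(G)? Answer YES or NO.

CNF form of G:
  S -> A S | b
  A -> b

CYK fill:
  [0..0]={A,S}  "b"
  [1..1]={A,S}  "b"
  [2..2]={A,S}  "b"
  [0..1]={S}  "bb"
  [1..2]={S}  "bb"
  [0..2]={S}  "bbb"

S ∈ T[0,2] ⇒ YES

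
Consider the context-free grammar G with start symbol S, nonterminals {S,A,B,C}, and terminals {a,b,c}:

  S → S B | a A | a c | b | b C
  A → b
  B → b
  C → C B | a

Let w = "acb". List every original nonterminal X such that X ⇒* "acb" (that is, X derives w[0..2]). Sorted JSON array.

CNF form of G:
  S -> S B | T0 A | T0 T1 | T2 C | b
  A -> b
  B -> b
  C -> C B | a
  T0 -> a
  T1 -> c
  T2 -> b

CYK fill, restricted to cells inside w[0..2]:
  T[0,0] 'a' = {C,T0}  orig:{C}
  T[1,1] 'c' = {T1}  orig:{}
  T[2,2] 'b' = {A,B,S,T2}  orig:{A,B,S}
  T[0,1] 'ac' = {S}
  T[1,2] 'cb' = ∅
  T[0,2] 'acb' = {S}

Original NTs in T[0,2] deriving "acb": ["S"]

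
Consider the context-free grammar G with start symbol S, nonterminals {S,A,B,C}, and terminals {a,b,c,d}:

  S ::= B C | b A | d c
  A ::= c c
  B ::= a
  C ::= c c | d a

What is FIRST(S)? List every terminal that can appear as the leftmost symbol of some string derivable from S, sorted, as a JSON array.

FIRST sets, iterate to fixpoint:
[1]
  A via A→c c: +{c}
  B via B→a: +{a}
  C via C→c c: +{c}
  C via C→d a: +{d}
  S via S→B C: +{a}
  S via S→b A: +{b}
  S via S→d c: +{d}
  S: {a,b,d}  A: {c}  B: {a}  C: {c,d}
[2] (stable)
  S: {a,b,d}  A: {c}  B: {a}  C: {c,d}

FIRST(S) = ["a", "b", "d"]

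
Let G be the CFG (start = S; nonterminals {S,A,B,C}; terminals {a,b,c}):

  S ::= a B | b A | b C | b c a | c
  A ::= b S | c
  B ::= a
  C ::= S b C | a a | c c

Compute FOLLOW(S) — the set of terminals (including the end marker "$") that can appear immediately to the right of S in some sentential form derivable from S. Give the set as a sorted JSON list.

FIRST iteration:
[1]
  A via A→b S: +{b}
  A via A→c: +{c}
  B via B→a: +{a}
  C via C→a a: +{a}
  C via C→c c: +{c}
  S via S→a B: +{a}
  S via S→b A: +{b}
  S via S→c: +{c}
  S: {a,b,c}  A: {b,c}  B: {a}  C: {a,c}
[2]
  C via C→S b C: +{b}
  S: {a,b,c}  A: {b,c}  B: {a}  C: {a,b,c}
[3] — fixpoint
  S: {a,b,c}  A: {b,c}  B: {a}  C: {a,b,c}

Compute FOLLOW by fixpoint:
initialize: $ ∈ FOLLOW(S)
iter 1:
  C→S b C: FOLLOW(S) ⊇ FIRST(b) = {b}; new: +{b}
  S→a B: FOLLOW(B) ⊇ FOLLOW(S) ⊇ {$,b}; new: +{$,b}
  S→b A: FOLLOW(A) ⊇ FOLLOW(S) ⊇ {$,b}; new: +{$,b}
  S→b C: FOLLOW(C) ⊇ FOLLOW(S) ⊇ {$,b}; new: +{$,b}
  S: {$,b}  A: {$,b}  B: {$,b}  C: {$,b}
iter 2: done
  S: {$,b}  A: {$,b}  B: {$,b}  C: {$,b}

FOLLOW(S) = ["$", "b"]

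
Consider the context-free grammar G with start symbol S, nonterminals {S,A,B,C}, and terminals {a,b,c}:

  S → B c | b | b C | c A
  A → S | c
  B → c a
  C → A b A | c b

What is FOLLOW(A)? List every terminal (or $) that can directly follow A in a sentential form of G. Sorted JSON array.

FIRST iteration:
pass 1:
  A via A→c: +{c}
  B via B→c a: +{c}
  C via C→A b A: +{c}
  S via S→B c: +{c}
  S via S→b: +{b}
  S: {b,c}  A: {c}  B: {c}  C: {c}
pass 2:
  A via A→S: +{b}
  C via C→A b A: +{b}
  S: {b,c}  A: {b,c}  B: {c}  C: {b,c}
pass 3: done
  S: {b,c}  A: {b,c}  B: {c}  C: {b,c}

FOLLOW sets:
initialize: $ ∈ FOLLOW(S)
round 1:
  C→A b A: FOLLOW(A) ⊇ FIRST(b) = {b}; new: +{b}
  S→B c: FOLLOW(B) ⊇ FIRST(c) = {c}; new: +{c}
  S→b C: FOLLOW(C) ⊇ FOLLOW(S) ⊇ {$}; new: +{$}
  S→c A: FOLLOW(A) ⊇ FOLLOW(S) ⊇ {$}; new: +{$}
  S: {$}  A: {$,b}  B: {c}  C: {$}
round 2:
  A→S: FOLLOW(S) ⊇ FOLLOW(A) ⊇ {$,b}; new: +{b}
  S→b C: FOLLOW(C) ⊇ FOLLOW(S) ⊇ {$,b}; new: +{b}
  S: {$,b}  A: {$,b}  B: {c}  C: {$,b}
round 3: done
  S: {$,b}  A: {$,b}  B: {c}  C: {$,b}

FOLLOW(A) = ["$", "b"]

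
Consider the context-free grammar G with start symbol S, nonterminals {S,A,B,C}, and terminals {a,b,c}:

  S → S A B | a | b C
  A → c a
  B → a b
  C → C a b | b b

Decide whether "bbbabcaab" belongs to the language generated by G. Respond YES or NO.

CNF form of G:
  S -> S X4 | T2 C | a
  A -> T0 T1
  B -> T1 T2
  C -> C X3 | T2 T2
  T0 -> c
  T1 -> a
  T2 -> b
  X3 -> T1 T2
  X4 -> A B

CYK fill:
  T[0,0] 'b' = {T2}  orig:{}
  T[1,1] 'b' = {T2}  orig:{}
  T[2,2] 'b' = {T2}  orig:{}
  T[3,3] 'a' = {S,T1}  orig:{S}
  T[4,4] 'b' = {T2}  orig:{}
  T[5,5] 'c' = {T0}  orig:{}
  T[6,6] 'a' = {S,T1}  orig:{S}
  T[7,7] 'a' = {S,T1}  orig:{S}
  T[8,8] 'b' = {T2}  orig:{}
  T[0,1] 'bb' = {C}
  T[1,2] 'bb' = {C}
  T[2,3] 'ba' = ∅
  T[3,4] 'ab' = {B,X3}  orig:{B}
  T[4,5] 'bc' = ∅
  T[5,6] 'ca' = {A}
  T[6,7] 'aa' = ∅
  T[7,8] 'ab' = {B,X3}  orig:{B}
  T[0,2] 'bbb' = {S}
  T[1,3] 'bba' = ∅
  T[2,4] 'bab' = ∅
  T[3,5] 'abc' = ∅
  T[4,6] 'bca' = ∅
  T[5,7] 'caa' = ∅
  T[6,8] 'aab' = ∅
  T[0,3] 'bbba' = ∅
  T[1,4] 'bbab' = {C}
  T[2,5] 'babc' = ∅
  T[3,6] 'abca' = ∅
  T[4,7] 'bcaa' = ∅
  T[5,8] 'caab' = {X4}  orig:{}
  T[0,4] 'bbbab' = {S}
  T[1,5] 'bbabc' = ∅
  T[2,6] 'babca' = ∅
  T[3,7] 'abcaa' = ∅
  T[4,8] 'bcaab' = ∅
  T[0,5] 'bbbabc' = ∅
  T[1,6] 'bbabca' = ∅
  T[2,7] 'babcaa' = ∅
  T[3,8] 'abcaab' = ∅
  T[0,6] 'bbbabca' = ∅
  T[1,7] 'bbabcaa' = ∅
  T[2,8] 'babcaab' = ∅
  T[0,7] 'bbbabcaa' = ∅
  T[1,8] 'bbabcaab' = ∅
  T[0,8] 'bbbabcaab' = {S}

S ∈ T[0,8] ⇒ YES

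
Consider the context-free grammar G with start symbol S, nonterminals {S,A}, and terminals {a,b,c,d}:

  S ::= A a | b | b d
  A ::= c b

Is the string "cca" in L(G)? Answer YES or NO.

CNF form of G:
  S -> A T2 | T1 T3 | b
  A -> T0 T1
  T0 -> c
  T1 -> b
  T2 -> a
  T3 -> d

CYK table (by increasing span):
  [0..0]={T0}  "c"  orig:{}
  [1..1]={T0}  "c"  orig:{}
  [2..2]={T2}  "a"  orig:{}
  [0..1]=∅  "cc"
  [1..2]=∅  "ca"
  [0..2]=∅  "cca"

S ∉ T[0,2] ⇒ NO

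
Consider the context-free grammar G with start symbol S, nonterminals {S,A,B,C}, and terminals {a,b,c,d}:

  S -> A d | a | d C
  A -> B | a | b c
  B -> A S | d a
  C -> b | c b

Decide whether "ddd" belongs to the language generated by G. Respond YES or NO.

CNF form of G:
  S -> A T2 | T2 C | a
  A -> A S | T0 T1 | T2 T3 | a
  B -> A S | T2 T3
  C -> T1 T0 | b
  T0 -> b
  T1 -> c
  T2 -> d
  T3 -> a

CYK fill:
  T[0,0] 'd' = {T2}  orig:{}
  T[1,1] 'd' = {T2}  orig:{}
  T[2,2] 'd' = {T2}  orig:{}
  T[0,1] 'dd' = ∅
  T[1,2] 'dd' = ∅
  T[0,2] 'ddd' = ∅

S ∉ T[0,2] ⇒ NO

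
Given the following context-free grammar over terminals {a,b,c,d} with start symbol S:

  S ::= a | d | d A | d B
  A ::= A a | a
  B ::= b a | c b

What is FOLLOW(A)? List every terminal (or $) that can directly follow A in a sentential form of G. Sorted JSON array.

Compute FIRST by fixpoint:
[1]
  A via A→a: +{a}
  B via B→b a: +{b}
  B via B→c b: +{c}
  S via S→a: +{a}
  S via S→d: +{d}
  FIRST[S]={a,d}  FIRST[A]={a}  FIRST[B]={b,c}
[2] (no change)
  FIRST[S]={a,d}  FIRST[A]={a}  FIRST[B]={b,c}

FOLLOW sets:
FOLLOW(S) := {$}
pass 1:
  A→A a: FOLLOW(A) ⊇ FIRST(a) = {a}; new: +{a}
  S→d A: FOLLOW(A) ⊇ FOLLOW(S) ⊇ {$}; new: +{$}
  S→d B: FOLLOW(B) ⊇ FOLLOW(S) ⊇ {$}; new: +{$}
  FOLLOW(S)={$}  FOLLOW(A)={$,a}  FOLLOW(B)={$}
pass 2: — fixpoint
  FOLLOW(S)={$}  FOLLOW(A)={$,a}  FOLLOW(B)={$}

FOLLOW(A) = ["$", "a"]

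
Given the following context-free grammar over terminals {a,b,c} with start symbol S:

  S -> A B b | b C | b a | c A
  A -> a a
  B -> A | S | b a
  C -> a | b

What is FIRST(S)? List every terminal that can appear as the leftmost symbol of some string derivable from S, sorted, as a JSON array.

Compute FIRST by fixpoint:
[1]
  A via A→a a: +{a}
  B via B→A: +{a}
  B via B→b a: +{b}
  C via C→a: +{a}
  C via C→b: +{b}
  S via S→A B b: +{a}
  S via S→b C: +{b}
  S via S→c A: +{c}
  FIRST[S]={a,b,c}  FIRST[A]={a}  FIRST[B]={a,b}  FIRST[C]={a,b}
[2]
  B via B→S: +{c}
  FIRST[S]={a,b,c}  FIRST[A]={a}  FIRST[B]={a,b,c}  FIRST[C]={a,b}
[3] done
  FIRST[S]={a,b,c}  FIRST[A]={a}  FIRST[B]={a,b,c}  FIRST[C]={a,b}

FIRST(S) = ["a", "b", "c"]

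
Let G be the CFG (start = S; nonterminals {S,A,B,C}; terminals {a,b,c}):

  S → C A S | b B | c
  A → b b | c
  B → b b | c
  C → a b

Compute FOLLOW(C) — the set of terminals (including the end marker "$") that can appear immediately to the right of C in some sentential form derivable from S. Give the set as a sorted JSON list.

Compute FIRST by fixpoint:
iter 1:
  A via A→b b: +{b}
  A via A→c: +{c}
  B via B→b b: +{b}
  B via B→c: +{c}
  C via C→a b: +{a}
  S via S→C A S: +{a}
  S via S→b B: +{b}
  S via S→c: +{c}
  FIRST[S]={a,b,c}  FIRST[A]={b,c}  FIRST[B]={b,c}  FIRST[C]={a}
iter 2: (stable)
  FIRST[S]={a,b,c}  FIRST[A]={b,c}  FIRST[B]={b,c}  FIRST[C]={a}

FOLLOW sets:
initialize: $ ∈ FOLLOW(S)
round 1:
  S→C A S: FOLLOW(C) ⊇ FIRST(A) = {b,c}; new: +{b,c}
  S→C A S: FOLLOW(A) ⊇ FIRST(S) = {a,b,c}; new: +{a,b,c}
  S→b B: FOLLOW(B) ⊇ FOLLOW(S) ⊇ {$}; new: +{$}
  S: {$}  A: {a,b,c}  B: {$}  C: {b,c}
round 2: (no change)
  S: {$}  A: {a,b,c}  B: {$}  C: {b,c}

FOLLOW(C) = ["b", "c"]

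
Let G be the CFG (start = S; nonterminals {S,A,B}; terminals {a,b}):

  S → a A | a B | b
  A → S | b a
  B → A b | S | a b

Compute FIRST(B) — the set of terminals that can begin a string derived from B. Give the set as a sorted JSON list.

Compute FIRST by fixpoint:
pass 1:
  A via A→b a: +{b}
  B via B→A b: +{b}
  B via B→a b: +{a}
  S via S→a A: +{a}
  S via S→b: +{b}
  FIRST(S)={a,b}  FIRST(A)={b}  FIRST(B)={a,b}
pass 2:
  A via A→S: +{a}
  FIRST(S)={a,b}  FIRST(A)={a,b}  FIRST(B)={a,b}
pass 3: — fixpoint
  FIRST(S)={a,b}  FIRST(A)={a,b}  FIRST(B)={a,b}

FIRST(B) = ["a", "b"]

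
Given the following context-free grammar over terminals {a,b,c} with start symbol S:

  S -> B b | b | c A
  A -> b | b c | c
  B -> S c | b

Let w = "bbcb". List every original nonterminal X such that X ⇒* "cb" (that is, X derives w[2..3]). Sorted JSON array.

CNF form of G:
  S -> B T0 | T1 A | b
  A -> T0 T1 | b | c
  B -> S T1 | b
  T0 -> b
  T1 -> c

CYK table (by increasing span) — only the sub-triangle for w[2..3]:
  T[2,2] 'c' = {A,T1}  orig:{A}
  T[3,3] 'b' = {A,B,S,T0}  orig:{A,B,S}
  T[2,3] 'cb' = {S}

Original NTs in T[2,3] deriving "cb": ["S"]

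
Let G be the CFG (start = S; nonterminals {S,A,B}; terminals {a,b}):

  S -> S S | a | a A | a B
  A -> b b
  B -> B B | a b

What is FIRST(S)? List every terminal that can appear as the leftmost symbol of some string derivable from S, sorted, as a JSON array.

FIRST sets, iterate to fixpoint:
pass 1:
  A via A→b b: +{b}
  B via B→a b: +{a}
  S via S→a: +{a}
  FIRST[S]={a}  FIRST[A]={b}  FIRST[B]={a}
pass 2: — fixpoint
  FIRST[S]={a}  FIRST[A]={b}  FIRST[B]={a}

FIRST(S) = ["a"]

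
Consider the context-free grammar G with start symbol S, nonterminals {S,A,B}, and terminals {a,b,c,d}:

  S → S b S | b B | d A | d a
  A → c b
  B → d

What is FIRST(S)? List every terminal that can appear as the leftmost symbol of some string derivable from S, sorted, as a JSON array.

FIRST iteration:
iter 1:
  A via A→c b: +{c}
  B via B→d: +{d}
  S via S→b B: +{b}
  S via S→d A: +{d}
  FIRST[S]={b,d}  FIRST[A]={c}  FIRST[B]={d}
iter 2: (stable)
  FIRST[S]={b,d}  FIRST[A]={c}  FIRST[B]={d}

FIRST(S) = ["b", "d"]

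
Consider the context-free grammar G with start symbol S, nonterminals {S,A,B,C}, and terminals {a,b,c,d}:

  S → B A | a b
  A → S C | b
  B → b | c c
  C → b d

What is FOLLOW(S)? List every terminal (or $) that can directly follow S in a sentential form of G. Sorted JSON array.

Compute FIRST by fixpoint:
[1]
  A via A→b: +{b}
  B via B→b: +{b}
  B via B→c c: +{c}
  C via C→b d: +{b}
  S via S→B A: +{b,c}
  S via S→a b: +{a}
  FIRST(S)={a,b,c}  FIRST(A)={b}  FIRST(B)={b,c}  FIRST(C)={b}
[2]
  A via A→S C: +{a,c}
  FIRST(S)={a,b,c}  FIRST(A)={a,b,c}  FIRST(B)={b,c}  FIRST(C)={b}
[3] done
  FIRST(S)={a,b,c}  FIRST(A)={a,b,c}  FIRST(B)={b,c}  FIRST(C)={b}

Compute FOLLOW by fixpoint:
FOLLOW(S) := {$}
round 1:
  A→S C: FOLLOW(S) ⊇ FIRST(C) = {b}; new: +{b}
  S→B A: FOLLOW(B) ⊇ FIRST(A) = {a,b,c}; new: +{a,b,c}
  S→B A: FOLLOW(A) ⊇ FOLLOW(S) ⊇ {$,b}; new: +{$,b}
  FOLLOW(S)={$,b}  FOLLOW(A)={$,b}  FOLLOW(B)={a,b,c}  FOLLOW(C)={}
round 2:
  A→S C: FOLLOW(C) ⊇ FOLLOW(A) ⊇ {$,b}; new: +{$,b}
  FOLLOW(S)={$,b}  FOLLOW(A)={$,b}  FOLLOW(B)={a,b,c}  FOLLOW(C)={$,b}
round 3: (stable)
  FOLLOW(S)={$,b}  FOLLOW(A)={$,b}  FOLLOW(B)={a,b,c}  FOLLOW(C)={$,b}

FOLLOW(S) = ["$", "b"]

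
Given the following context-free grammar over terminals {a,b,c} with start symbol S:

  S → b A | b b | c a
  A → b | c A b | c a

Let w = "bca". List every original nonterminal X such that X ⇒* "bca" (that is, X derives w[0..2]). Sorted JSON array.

Convert to CNF:
  S -> T0 T2 | T1 A | T1 T1
  A -> T0 T2 | T0 X3 | b
  T0 -> c
  T1 -> b
  T2 -> a
  X3 -> A T1

Fill CYK table bottom-up (cells [i..j] with 0 ≤ i ≤ j ≤ 2 only):
  T[0,0] 'b' = {A,T1}  orig:{A}
  T[1,1] 'c' = {T0}  orig:{}
  T[2,2] 'a' = {T2}  orig:{}
  T[0,1] 'bc' = ∅
  T[1,2] 'ca' = {A,S}
  T[0,2] 'bca' = {S}

Original NTs in T[0,2] deriving "bca": ["S"]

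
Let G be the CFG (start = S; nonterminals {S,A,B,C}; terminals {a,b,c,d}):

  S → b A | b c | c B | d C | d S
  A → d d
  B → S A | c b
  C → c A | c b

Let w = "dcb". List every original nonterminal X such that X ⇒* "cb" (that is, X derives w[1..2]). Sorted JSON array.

Convert to CNF:
  S -> T0 C | T0 S | T1 B | T2 A | T2 T1
  A -> T0 T0
  B -> S A | T1 T2
  C -> T1 A | T1 T2
  T0 -> d
  T1 -> c
  T2 -> b

Fill CYK table bottom-up (cells [i..j] with 1 ≤ i ≤ j ≤ 2 only):
  cell(1,1) c: {T1}  orig:{}
  cell(2,2) b: {T2}  orig:{}
  cell(1,2) cb: {B,C}

Original NTs in T[1,2] deriving "cb": ["B", "C"]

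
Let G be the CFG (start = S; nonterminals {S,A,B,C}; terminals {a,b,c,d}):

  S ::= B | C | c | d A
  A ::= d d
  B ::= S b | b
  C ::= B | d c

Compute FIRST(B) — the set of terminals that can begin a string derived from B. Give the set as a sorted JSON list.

FIRST sets, iterate to fixpoint:
round 1:
  A via A→d d: +{d}
  B via B→b: +{b}
  C via C→B: +{b}
  C via C→d c: +{d}
  S via S→B: +{b}
  S via S→C: +{d}
  S via S→c: +{c}
  FIRST(S)={b,c,d}  FIRST(A)={d}  FIRST(B)={b}  FIRST(C)={b,d}
round 2:
  B via B→S b: +{c,d}
  C via C→B: +{c}
  FIRST(S)={b,c,d}  FIRST(A)={d}  FIRST(B)={b,c,d}  FIRST(C)={b,c,d}
round 3: done
  FIRST(S)={b,c,d}  FIRST(A)={d}  FIRST(B)={b,c,d}  FIRST(C)={b,c,d}

FIRST(B) = ["b", "c", "d"]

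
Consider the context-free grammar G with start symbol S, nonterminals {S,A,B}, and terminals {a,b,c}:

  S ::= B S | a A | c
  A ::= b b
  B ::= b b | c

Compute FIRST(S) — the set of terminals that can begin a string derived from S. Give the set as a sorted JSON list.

FIRST sets, iterate to fixpoint:
pass 1:
  A via A→b b: +{b}
  B via B→b b: +{b}
  B via B→c: +{c}
  S via S→B S: +{b,c}
  S via S→a A: +{a}
  FIRST(S)={a,b,c}  FIRST(A)={b}  FIRST(B)={b,c}
pass 2: — fixpoint
  FIRST(S)={a,b,c}  FIRST(A)={b}  FIRST(B)={b,c}

FIRST(S) = ["a", "b", "c"]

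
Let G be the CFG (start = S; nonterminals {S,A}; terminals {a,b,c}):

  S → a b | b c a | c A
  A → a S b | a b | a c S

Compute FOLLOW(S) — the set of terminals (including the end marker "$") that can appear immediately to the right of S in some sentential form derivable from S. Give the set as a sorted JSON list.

FIRST sets, iterate to fixpoint:
pass 1:
  A via A→a S b: +{a}
  S via S→a b: +{a}
  S via S→b c a: +{b}
  S via S→c A: +{c}
  FIRST[S]={a,b,c}  FIRST[A]={a}
pass 2: done
  FIRST[S]={a,b,c}  FIRST[A]={a}

FOLLOW sets:
seed FOLLOW(S) with $
iter 1:
  A→a S b: FOLLOW(S) ⊇ FIRST(b) = {b}; new: +{b}
  S→c A: FOLLOW(A) ⊇ FOLLOW(S) ⊇ {$,b}; new: +{$,b}
  FOLLOW[S]={$,b}  FOLLOW[A]={$,b}
iter 2: (no change)
  FOLLOW[S]={$,b}  FOLLOW[A]={$,b}

FOLLOW(S) = ["$", "b"]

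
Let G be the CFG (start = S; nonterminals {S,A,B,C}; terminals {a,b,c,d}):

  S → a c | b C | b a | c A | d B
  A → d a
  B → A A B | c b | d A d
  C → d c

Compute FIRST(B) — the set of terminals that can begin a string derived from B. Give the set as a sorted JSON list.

FIRST sets, iterate to fixpoint:
[1]
  A via A→d a: +{d}
  B via B→A A B: +{d}
  B via B→c b: +{c}
  C via C→d c: +{d}
  S via S→a c: +{a}
  S via S→b C: +{b}
  S via S→c A: +{c}
  S via S→d B: +{d}
  S: {a,b,c,d}  A: {d}  B: {c,d}  C: {d}
[2] done
  S: {a,b,c,d}  A: {d}  B: {c,d}  C: {d}

FIRST(B) = ["c", "d"]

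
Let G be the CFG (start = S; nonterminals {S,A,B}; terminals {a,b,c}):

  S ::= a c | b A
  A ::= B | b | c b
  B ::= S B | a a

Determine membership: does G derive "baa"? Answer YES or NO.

CNF form of G:
  S -> T0 T1 | T2 A
  A -> S B | T0 T0 | T1 T2 | b
  B -> S B | T0 T0
  T0 -> a
  T1 -> c
  T2 -> b

CYK table (by increasing span):
  [0..0]={A,T2}  "b"  orig:{A}
  [1..1]={T0}  "a"  orig:{}
  [2..2]={T0}  "a"  orig:{}
  [0..1]=∅  "ba"
  [1..2]={A,B}  "aa"
  [0..2]={S}  "baa"

S ∈ T[0,2] ⇒ YES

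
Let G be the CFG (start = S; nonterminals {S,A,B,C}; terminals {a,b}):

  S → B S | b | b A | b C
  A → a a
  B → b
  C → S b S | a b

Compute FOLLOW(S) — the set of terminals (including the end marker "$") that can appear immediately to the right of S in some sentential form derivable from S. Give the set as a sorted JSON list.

FIRST iteration:
[1]
  A via A→a a: +{a}
  B via B→b: +{b}
  C via C→a b: +{a}
  S via S→B S: +{b}
  FIRST[S]={b}  FIRST[A]={a}  FIRST[B]={b}  FIRST[C]={a}
[2]
  C via C→S b S: +{b}
  FIRST[S]={b}  FIRST[A]={a}  FIRST[B]={b}  FIRST[C]={a,b}
[3] (no change)
  FIRST[S]={b}  FIRST[A]={a}  FIRST[B]={b}  FIRST[C]={a,b}

FOLLOW sets:
initialize: $ ∈ FOLLOW(S)
iter 1:
  C→S b S: FOLLOW(S) ⊇ FIRST(b) = {b}; new: +{b}
  S→B S: FOLLOW(B) ⊇ FIRST(S) = {b}; new: +{b}
  S→b A: FOLLOW(A) ⊇ FOLLOW(S) ⊇ {$,b}; new: +{$,b}
  S→b C: FOLLOW(C) ⊇ FOLLOW(S) ⊇ {$,b}; new: +{$,b}
  S: {$,b}  A: {$,b}  B: {b}  C: {$,b}
iter 2: done
  S: {$,b}  A: {$,b}  B: {b}  C: {$,b}

FOLLOW(S) = ["$", "b"]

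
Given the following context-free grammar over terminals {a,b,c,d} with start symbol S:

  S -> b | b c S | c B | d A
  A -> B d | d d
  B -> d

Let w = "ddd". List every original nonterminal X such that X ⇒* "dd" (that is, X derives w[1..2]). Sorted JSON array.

Convert to CNF:
  S -> T0 A | T1 X3 | T2 B | b
  A -> B T0 | T0 T0
  B -> d
  T0 -> d
  T1 -> b
  T2 -> c
  X3 -> T2 S

CYK table (by increasing span) (cells [i..j] with 1 ≤ i ≤ j ≤ 2 only):
  [1..1]={B,T0}  "d"  orig:{B}
  [2..2]={B,T0}  "d"  orig:{B}
  [1..2]={A}  "dd"

Original NTs in T[1,2] deriving "dd": ["A"]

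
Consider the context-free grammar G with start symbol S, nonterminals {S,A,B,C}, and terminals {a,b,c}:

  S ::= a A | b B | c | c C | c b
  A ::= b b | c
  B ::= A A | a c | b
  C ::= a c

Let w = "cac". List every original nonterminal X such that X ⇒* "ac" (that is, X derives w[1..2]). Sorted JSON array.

CNF form of G:
  S -> T0 B | T1 A | T2 C | T2 T0 | c
  A -> T0 T0 | c
  B -> A A | T1 T2 | b
  C -> T1 T2
  T0 -> b
  T1 -> a
  T2 -> c

CYK table (by increasing span) (cells [i..j] with 1 ≤ i ≤ j ≤ 2 only):
  cell(1,1) a: {T1}  orig:{}
  cell(2,2) c: {A,S,T2}  orig:{A,S}
  cell(1,2) ac: {B,C,S}

Original NTs in T[1,2] deriving "ac": ["B", "C", "S"]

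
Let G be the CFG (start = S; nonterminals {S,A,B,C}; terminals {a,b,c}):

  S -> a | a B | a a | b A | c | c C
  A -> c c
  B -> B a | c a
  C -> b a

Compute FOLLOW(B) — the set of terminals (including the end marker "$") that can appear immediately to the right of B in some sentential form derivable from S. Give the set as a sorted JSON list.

Compute FIRST by fixpoint:
[1]
  A via A→c c: +{c}
  B via B→c a: +{c}
  C via C→b a: +{b}
  S via S→a: +{a}
  S via S→b A: +{b}
  S via S→c: +{c}
  FIRST(S)={a,b,c}  FIRST(A)={c}  FIRST(B)={c}  FIRST(C)={b}
[2] (stable)
  FIRST(S)={a,b,c}  FIRST(A)={c}  FIRST(B)={c}  FIRST(C)={b}

Compute FOLLOW by fixpoint:
FOLLOW(S) := {$}
iter 1:
  B→B a: FOLLOW(B) ⊇ FIRST(a) = {a}; new: +{a}
  S→a B: FOLLOW(B) ⊇ FOLLOW(S) ⊇ {$}; new: +{$}
  S→b A: FOLLOW(A) ⊇ FOLLOW(S) ⊇ {$}; new: +{$}
  S→c C: FOLLOW(C) ⊇ FOLLOW(S) ⊇ {$}; new: +{$}
  FOLLOW(S)={$}  FOLLOW(A)={$}  FOLLOW(B)={$,a}  FOLLOW(C)={$}
iter 2: — fixpoint
  FOLLOW(S)={$}  FOLLOW(A)={$}  FOLLOW(B)={$,a}  FOLLOW(C)={$}

FOLLOW(B) = ["$", "a"]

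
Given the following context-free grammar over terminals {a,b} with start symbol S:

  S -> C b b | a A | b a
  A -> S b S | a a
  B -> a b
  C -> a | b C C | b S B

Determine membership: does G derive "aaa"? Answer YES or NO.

Convert to CNF:
  S -> C X5 | T0 T1 | T1 A
  A -> S X2 | T1 T1
  B -> T1 T0
  C -> T0 X3 | T0 X4 | a
  T0 -> b
  T1 -> a
  X2 -> T0 S
  X3 -> C C
  X4 -> S B
  X5 -> T0 T0

Fill CYK table bottom-up:
  [0..0]={C,T1}  "a"  orig:{C}
  [1..1]={C,T1}  "a"  orig:{C}
  [2..2]={C,T1}  "a"  orig:{C}
  [0..1]={A,X3}  "aa"  orig:{A}
  [1..2]={A,X3}  "aa"  orig:{A}
  [0..2]={S}  "aaa"

S ∈ T[0,2] ⇒ YES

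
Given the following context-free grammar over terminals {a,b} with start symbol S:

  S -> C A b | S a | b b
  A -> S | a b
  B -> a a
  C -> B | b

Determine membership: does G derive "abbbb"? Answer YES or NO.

CNF form of G:
  S -> C X3 | S T1 | T0 T0
  A -> C X2 | S T1 | T0 T0 | T1 T0
  B -> T1 T1
  C -> T1 T1 | b
  T0 -> b
  T1 -> a
  X2 -> A T0
  X3 -> A T0

CYK fill:
  cell(0,0) a: {T1}  orig:{}
  cell(1,1) b: {C,T0}  orig:{C}
  cell(2,2) b: {C,T0}  orig:{C}
  cell(3,3) b: {C,T0}  orig:{C}
  cell(4,4) b: {C,T0}  orig:{C}
  cell(0,1) ab: {A}
  cell(1,2) bb: {A,S}
  cell(2,3) bb: {A,S}
  cell(3,4) bb: {A,S}
  cell(0,2) abb: {X2,X3}  orig:{}
  cell(1,3) bbb: {X2,X3}  orig:{}
  cell(2,4) bbb: {X2,X3}  orig:{}
  cell(0,3) abbb: ∅
  cell(1,4) bbbb: {A,S}
  cell(0,4) abbbb: ∅

S ∉ T[0,4] ⇒ NO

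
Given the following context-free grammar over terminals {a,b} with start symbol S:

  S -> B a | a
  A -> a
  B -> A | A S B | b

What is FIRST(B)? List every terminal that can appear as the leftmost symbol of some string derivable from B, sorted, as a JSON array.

FIRST iteration:
pass 1:
  A via A→a: +{a}
  B via B→A: +{a}
  B via B→b: +{b}
  S via S→B a: +{a,b}
  FIRST(S)={a,b}  FIRST(A)={a}  FIRST(B)={a,b}
pass 2: — fixpoint
  FIRST(S)={a,b}  FIRST(A)={a}  FIRST(B)={a,b}

FIRST(B) = ["a", "b"]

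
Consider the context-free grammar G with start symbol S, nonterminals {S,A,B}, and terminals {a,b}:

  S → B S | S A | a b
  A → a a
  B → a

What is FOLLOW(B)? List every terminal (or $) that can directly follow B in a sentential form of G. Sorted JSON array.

FIRST sets, iterate to fixpoint:
pass 1:
  A via A→a a: +{a}
  B via B→a: +{a}
  S via S→B S: +{a}
  S: {a}  A: {a}  B: {a}
pass 2: — fixpoint
  S: {a}  A: {a}  B: {a}

FOLLOW sets:
initialize: $ ∈ FOLLOW(S)
iter 1:
  S→B S: FOLLOW(B) ⊇ FIRST(S) = {a}; new: +{a}
  S→S A: FOLLOW(S) ⊇ FIRST(A) = {a}; new: +{a}
  S→S A: FOLLOW(A) ⊇ FOLLOW(S) ⊇ {$,a}; new: +{$,a}
  FOLLOW[S]={$,a}  FOLLOW[A]={$,a}  FOLLOW[B]={a}
iter 2: (no change)
  FOLLOW[S]={$,a}  FOLLOW[A]={$,a}  FOLLOW[B]={a}

FOLLOW(B) = ["a"]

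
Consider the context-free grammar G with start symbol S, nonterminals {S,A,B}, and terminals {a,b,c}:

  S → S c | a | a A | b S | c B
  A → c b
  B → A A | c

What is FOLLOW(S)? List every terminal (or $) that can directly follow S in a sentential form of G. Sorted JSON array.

FIRST iteration:
[1]
  A via A→c b: +{c}
  B via B→A A: +{c}
  S via S→a: +{a}
  S via S→b S: +{b}
  S via S→c B: +{c}
  FIRST[S]={a,b,c}  FIRST[A]={c}  FIRST[B]={c}
[2] (no change)
  FIRST[S]={a,b,c}  FIRST[A]={c}  FIRST[B]={c}

FOLLOW sets:
FOLLOW(S) := {$}
iter 1:
  B→A A: FOLLOW(A) ⊇ FIRST(A) = {c}; new: +{c}
  S→S c: FOLLOW(S) ⊇ FIRST(c) = {c}; new: +{c}
  S→a A: FOLLOW(A) ⊇ FOLLOW(S) ⊇ {$,c}; new: +{$}
  S→c B: FOLLOW(B) ⊇ FOLLOW(S) ⊇ {$,c}; new: +{$,c}
  S: {$,c}  A: {$,c}  B: {$,c}
iter 2: — fixpoint
  S: {$,c}  A: {$,c}  B: {$,c}

FOLLOW(S) = ["$", "c"]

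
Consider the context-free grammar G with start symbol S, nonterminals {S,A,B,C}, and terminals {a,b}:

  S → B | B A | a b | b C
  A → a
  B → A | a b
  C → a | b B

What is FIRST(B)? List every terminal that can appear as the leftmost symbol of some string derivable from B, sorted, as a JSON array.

FIRST sets, iterate to fixpoint:
pass 1:
  A via A→a: +{a}
  B via B→A: +{a}
  C via C→a: +{a}
  C via C→b B: +{b}
  S via S→B: +{a}
  S via S→b C: +{b}
  FIRST(S)={a,b}  FIRST(A)={a}  FIRST(B)={a}  FIRST(C)={a,b}
pass 2: (stable)
  FIRST(S)={a,b}  FIRST(A)={a}  FIRST(B)={a}  FIRST(C)={a,b}

FIRST(B) = ["a"]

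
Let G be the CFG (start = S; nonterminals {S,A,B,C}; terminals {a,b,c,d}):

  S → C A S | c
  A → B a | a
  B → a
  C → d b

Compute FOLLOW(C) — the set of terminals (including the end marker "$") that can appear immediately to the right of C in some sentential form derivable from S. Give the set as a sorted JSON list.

Compute FIRST by fixpoint:
[1]
  A via A→a: +{a}
  B via B→a: +{a}
  C via C→d b: +{d}
  S via S→C A S: +{d}
  S via S→c: +{c}
  FIRST(S)={c,d}  FIRST(A)={a}  FIRST(B)={a}  FIRST(C)={d}
[2] (stable)
  FIRST(S)={c,d}  FIRST(A)={a}  FIRST(B)={a}  FIRST(C)={d}

FOLLOW iteration:
initialize: $ ∈ FOLLOW(S)
pass 1:
  A→B a: FOLLOW(B) ⊇ FIRST(a) = {a}; new: +{a}
  S→C A S: FOLLOW(C) ⊇ FIRST(A) = {a}; new: +{a}
  S→C A S: FOLLOW(A) ⊇ FIRST(S) = {c,d}; new: +{c,d}
  S: {$}  A: {c,d}  B: {a}  C: {a}
pass 2: (no change)
  S: {$}  A: {c,d}  B: {a}  C: {a}

FOLLOW(C) = ["a"]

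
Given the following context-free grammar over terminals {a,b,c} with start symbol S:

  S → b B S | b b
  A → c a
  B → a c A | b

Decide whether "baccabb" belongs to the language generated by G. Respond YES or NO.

CNF form of G:
  S -> T2 T2 | T2 X4
  A -> T0 T1
  B -> T1 X3 | b
  T0 -> c
  T1 -> a
  T2 -> b
  X3 -> T0 A
  X4 -> B S

CYK table (by increasing span):
  cell(0,0) b: {B,T2}  orig:{B}
  cell(1,1) a: {T1}  orig:{}
  cell(2,2) c: {T0}  orig:{}
  cell(3,3) c: {T0}  orig:{}
  cell(4,4) a: {T1}  orig:{}
  cell(5,5) b: {B,T2}  orig:{B}
  cell(6,6) b: {B,T2}  orig:{B}
  cell(0,1) ba: ∅
  cell(1,2) ac: ∅
  cell(2,3) cc: ∅
  cell(3,4) ca: {A}
  cell(4,5) ab: ∅
  cell(5,6) bb: {S}
  cell(0,2) bac: ∅
  cell(1,3) acc: ∅
  cell(2,4) cca: {X3}  orig:{}
  cell(3,5) cab: ∅
  cell(4,6) abb: ∅
  cell(0,3) bacc: ∅
  cell(1,4) acca: {B}
  cell(2,5) ccab: ∅
  cell(3,6) cabb: ∅
  cell(0,4) bacca: ∅
  cell(1,5) accab: ∅
  cell(2,6) ccabb: ∅
  cell(0,5) baccab: ∅
  cell(1,6) accabb: {X4}  orig:{}
  cell(0,6) baccabb: {S}

S ∈ T[0,6] ⇒ YES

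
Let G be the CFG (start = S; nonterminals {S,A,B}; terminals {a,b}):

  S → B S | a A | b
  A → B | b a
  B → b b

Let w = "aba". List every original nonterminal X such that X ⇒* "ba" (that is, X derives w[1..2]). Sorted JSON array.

CNF form of G:
  S -> B S | T1 A | b
  A -> T0 T0 | T0 T1
  B -> T0 T0
  T0 -> b
  T1 -> a

Fill CYK table bottom-up, restricted to cells inside w[1..2]:
  [1..1]={S,T0}  "b"  orig:{S}
  [2..2]={T1}  "a"  orig:{}
  [1..2]={A}  "ba"

Original NTs in T[1,2] deriving "ba": ["A"]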